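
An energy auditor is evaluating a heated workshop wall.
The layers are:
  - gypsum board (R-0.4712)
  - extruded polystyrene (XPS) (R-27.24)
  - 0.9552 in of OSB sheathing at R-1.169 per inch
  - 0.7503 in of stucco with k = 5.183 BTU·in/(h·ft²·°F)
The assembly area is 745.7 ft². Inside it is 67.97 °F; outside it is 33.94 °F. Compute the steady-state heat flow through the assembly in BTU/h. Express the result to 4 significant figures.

0.9552 × 1.169 = 1.1166
0.7503/5.183 = 0.14476
R_total = 0.4712 + 27.24 + 1.1166 + 0.14476 = 28.973 ft²·°F·h/BTU
Q = A·ΔT/R = 745.7 × (67.97 − 33.94) / 28.973 = 875.87 BTU/h

875.9 BTU/h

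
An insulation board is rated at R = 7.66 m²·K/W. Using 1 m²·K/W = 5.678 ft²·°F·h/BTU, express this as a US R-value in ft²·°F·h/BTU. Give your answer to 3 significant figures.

43.5 ft²·°F·h/BTU

R_US = 7.66 × 5.678 = 43.49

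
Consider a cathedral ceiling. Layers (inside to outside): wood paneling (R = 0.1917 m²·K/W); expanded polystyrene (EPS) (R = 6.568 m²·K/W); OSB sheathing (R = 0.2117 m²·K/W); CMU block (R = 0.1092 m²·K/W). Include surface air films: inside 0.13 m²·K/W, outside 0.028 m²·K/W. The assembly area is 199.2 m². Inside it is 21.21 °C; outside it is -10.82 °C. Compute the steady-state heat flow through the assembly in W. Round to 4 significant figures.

881.4 W

R_total = 0.13 + 0.1917 + 6.568 + 0.2117 + 0.1092 + 0.028 = 7.2386 m²·K/W
Q = A·ΔT/R = 199.2 × (21.21 − (-10.82)) / 7.2386 = 881.44 W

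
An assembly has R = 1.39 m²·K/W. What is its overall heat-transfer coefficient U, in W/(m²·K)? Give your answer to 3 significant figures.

0.719 W/(m²·K)

U = 1/R = 1/1.39 = 0.7194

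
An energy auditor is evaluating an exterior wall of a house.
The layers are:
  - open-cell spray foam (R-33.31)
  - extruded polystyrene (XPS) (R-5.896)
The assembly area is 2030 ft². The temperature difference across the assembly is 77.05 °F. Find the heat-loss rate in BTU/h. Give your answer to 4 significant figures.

R_total = 33.31 + 5.896 = 39.206 ft²·°F·h/BTU
Q = A·ΔT/R = 2030 × 77.05 / 39.206 = 3989.5 BTU/h

3989 BTU/h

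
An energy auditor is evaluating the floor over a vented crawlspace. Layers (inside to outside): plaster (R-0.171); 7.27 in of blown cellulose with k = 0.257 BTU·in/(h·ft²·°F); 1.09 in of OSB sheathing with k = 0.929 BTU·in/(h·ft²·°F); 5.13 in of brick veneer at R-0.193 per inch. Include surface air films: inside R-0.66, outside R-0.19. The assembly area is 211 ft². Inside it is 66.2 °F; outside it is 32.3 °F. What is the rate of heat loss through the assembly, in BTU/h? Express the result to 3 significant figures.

7.27/0.257 = 28.29
1.09/0.929 = 1.173
5.13 × 0.193 = 0.9901
R_total = 0.66 + 0.171 + 28.29 + 1.173 + 0.9901 + 0.19 = 31.47 ft²·°F·h/BTU
Q = A·ΔT/R = 211 × (66.2 − 32.3) / 31.47 = 227.3 BTU/h

227 BTU/h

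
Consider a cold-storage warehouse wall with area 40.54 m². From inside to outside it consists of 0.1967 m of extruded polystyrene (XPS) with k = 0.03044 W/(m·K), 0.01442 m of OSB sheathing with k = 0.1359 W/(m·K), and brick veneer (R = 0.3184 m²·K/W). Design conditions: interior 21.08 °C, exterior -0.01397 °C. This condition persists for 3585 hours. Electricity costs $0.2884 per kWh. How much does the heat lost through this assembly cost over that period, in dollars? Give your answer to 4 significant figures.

0.1967/0.03044 = 6.4619
0.01442/0.1359 = 0.10611
R_total = 6.4619 + 0.10611 + 0.3184 = 6.8864 m²·K/W
Q = 40.54 × (21.08 − (-0.01397)) / 6.8864 = 124.18 W
E = 124.18 W × 3585 h / 1000 = 445.18 kWh
Cost = 445.18 × 0.2884 = $128.39

128.4 dollars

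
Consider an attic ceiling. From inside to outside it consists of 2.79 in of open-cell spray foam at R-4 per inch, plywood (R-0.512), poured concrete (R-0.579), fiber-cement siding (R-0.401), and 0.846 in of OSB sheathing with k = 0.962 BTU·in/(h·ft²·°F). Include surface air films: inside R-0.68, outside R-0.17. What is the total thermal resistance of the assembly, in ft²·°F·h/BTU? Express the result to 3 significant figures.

2.79 × 4 = 11.16
0.846/0.962 = 0.8794
R_total = 0.68 + 11.16 + 0.512 + 0.579 + 0.401 + 0.8794 + 0.17 = 14.38 ft²·°F·h/BTU

14.4 ft²·°F·h/BTU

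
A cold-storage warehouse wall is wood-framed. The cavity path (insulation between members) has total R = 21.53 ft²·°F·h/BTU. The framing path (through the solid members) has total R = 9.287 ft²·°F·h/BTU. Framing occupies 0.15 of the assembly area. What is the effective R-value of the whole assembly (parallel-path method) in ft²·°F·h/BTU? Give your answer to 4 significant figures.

17.98 ft²·°F·h/BTU

U_eff = 0.85/21.53 + 0.15/9.287 = 0.03948 + 0.016152 = 0.055631
R_eff = 1/U_eff = 17.975 ft²·°F·h/BTU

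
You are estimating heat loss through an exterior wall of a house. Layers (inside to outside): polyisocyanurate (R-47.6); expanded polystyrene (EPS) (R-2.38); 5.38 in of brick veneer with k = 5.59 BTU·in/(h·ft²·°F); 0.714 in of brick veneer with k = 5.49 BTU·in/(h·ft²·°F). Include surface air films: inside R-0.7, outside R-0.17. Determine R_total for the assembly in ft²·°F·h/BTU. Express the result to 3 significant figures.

5.38/5.59 = 0.9624
0.714/5.49 = 0.1301
R_total = 0.7 + 47.6 + 2.38 + 0.9624 + 0.1301 + 0.17 = 51.94 ft²·°F·h/BTU

51.9 ft²·°F·h/BTU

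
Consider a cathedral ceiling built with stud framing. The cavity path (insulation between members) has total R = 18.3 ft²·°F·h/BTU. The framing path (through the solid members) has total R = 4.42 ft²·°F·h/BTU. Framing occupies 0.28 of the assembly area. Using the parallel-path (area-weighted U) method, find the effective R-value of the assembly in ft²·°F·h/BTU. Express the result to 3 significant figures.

9.74 ft²·°F·h/BTU

U_eff = 0.72/18.3 + 0.28/4.42 = 0.03934 + 0.06335 = 0.1027
R_eff = 1/U_eff = 9.738 ft²·°F·h/BTU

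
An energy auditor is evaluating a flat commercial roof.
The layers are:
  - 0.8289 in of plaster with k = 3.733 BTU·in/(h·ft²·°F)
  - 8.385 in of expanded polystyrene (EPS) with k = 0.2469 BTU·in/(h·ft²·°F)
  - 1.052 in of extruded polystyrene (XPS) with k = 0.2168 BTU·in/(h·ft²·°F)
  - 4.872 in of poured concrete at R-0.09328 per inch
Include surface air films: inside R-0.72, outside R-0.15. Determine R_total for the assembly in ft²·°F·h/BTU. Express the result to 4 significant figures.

0.8289/3.733 = 0.22205
8.385/0.2469 = 33.961
1.052/0.2168 = 4.8524
4.872 × 0.09328 = 0.45446
R_total = 0.72 + 0.22205 + 33.961 + 4.8524 + 0.45446 + 0.15 = 40.36 ft²·°F·h/BTU

40.36 ft²·°F·h/BTU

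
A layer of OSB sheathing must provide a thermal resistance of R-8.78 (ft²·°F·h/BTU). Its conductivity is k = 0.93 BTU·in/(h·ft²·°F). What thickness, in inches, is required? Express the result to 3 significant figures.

8.17 in

L = R × k = 8.78 × 0.93 = 8.165 in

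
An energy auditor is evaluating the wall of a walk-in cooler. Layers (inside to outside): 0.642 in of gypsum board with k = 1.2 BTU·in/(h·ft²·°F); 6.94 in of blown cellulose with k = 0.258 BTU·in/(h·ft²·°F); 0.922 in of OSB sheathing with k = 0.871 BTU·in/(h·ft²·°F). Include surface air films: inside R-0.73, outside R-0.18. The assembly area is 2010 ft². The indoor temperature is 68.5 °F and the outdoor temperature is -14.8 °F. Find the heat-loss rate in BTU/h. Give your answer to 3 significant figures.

5690 BTU/h

0.642/1.2 = 0.535
6.94/0.258 = 26.9
0.922/0.871 = 1.059
R_total = 0.73 + 0.535 + 26.9 + 1.059 + 0.18 = 29.4 ft²·°F·h/BTU
Q = A·ΔT/R = 2010 × (68.5 − (-14.8)) / 29.4 = 5694 BTU/h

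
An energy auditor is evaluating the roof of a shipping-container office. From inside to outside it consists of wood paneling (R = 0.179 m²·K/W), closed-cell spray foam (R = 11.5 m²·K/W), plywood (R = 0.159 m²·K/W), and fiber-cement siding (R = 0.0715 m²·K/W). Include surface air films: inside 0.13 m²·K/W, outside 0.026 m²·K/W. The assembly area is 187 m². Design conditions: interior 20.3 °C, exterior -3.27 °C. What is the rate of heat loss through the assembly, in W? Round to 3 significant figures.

R_total = 0.13 + 0.179 + 11.5 + 0.159 + 0.0715 + 0.026 = 12.07 m²·K/W
Q = A·ΔT/R = 187 × (20.3 − (-3.27)) / 12.07 = 365.3 W

365 W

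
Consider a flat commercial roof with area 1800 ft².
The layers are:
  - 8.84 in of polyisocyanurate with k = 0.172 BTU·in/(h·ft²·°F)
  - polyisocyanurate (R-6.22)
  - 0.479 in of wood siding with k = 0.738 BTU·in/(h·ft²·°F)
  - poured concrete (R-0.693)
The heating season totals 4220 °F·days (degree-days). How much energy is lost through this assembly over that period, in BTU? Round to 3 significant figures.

8.84/0.172 = 51.4
0.479/0.738 = 0.6491
R_total = 51.4 + 6.22 + 0.6491 + 0.693 = 58.96 ft²·°F·h/BTU
E = A × HDD × 24 / R = 1800 × 4220 × 24 / 58.96 = 3092000 BTU

3090000 BTU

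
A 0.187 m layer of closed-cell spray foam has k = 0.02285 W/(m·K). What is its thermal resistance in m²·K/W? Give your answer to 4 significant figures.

8.184 m²·K/W

R = L/k = 0.187/0.02285 = 8.1838 m²·K/W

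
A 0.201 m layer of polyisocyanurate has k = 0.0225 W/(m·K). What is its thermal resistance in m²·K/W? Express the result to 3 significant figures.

R = L/k = 0.201/0.0225 = 8.933 m²·K/W

8.93 m²·K/W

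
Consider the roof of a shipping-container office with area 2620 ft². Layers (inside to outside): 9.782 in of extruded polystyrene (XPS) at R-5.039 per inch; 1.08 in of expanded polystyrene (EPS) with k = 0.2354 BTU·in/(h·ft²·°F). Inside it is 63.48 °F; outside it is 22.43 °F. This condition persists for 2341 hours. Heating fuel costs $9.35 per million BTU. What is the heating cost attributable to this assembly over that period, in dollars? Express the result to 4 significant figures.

43.69 dollars

9.782 × 5.039 = 49.291
1.08/0.2354 = 4.5879
R_total = 49.291 + 4.5879 = 53.879 ft²·°F·h/BTU
Q = 2620 × (63.48 − 22.43) / 53.879 = 1996.1 BTU/h
E = 1996.1 × 2341 = 4673000 BTU
Cost = 4673000/10⁶ × 9.35 = $43.692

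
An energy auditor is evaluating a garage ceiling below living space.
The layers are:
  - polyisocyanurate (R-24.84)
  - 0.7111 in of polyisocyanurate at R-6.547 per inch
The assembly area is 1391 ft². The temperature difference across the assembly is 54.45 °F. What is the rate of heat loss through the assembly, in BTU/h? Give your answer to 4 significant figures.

0.7111 × 6.547 = 4.6556
R_total = 24.84 + 4.6556 = 29.496 ft²·°F·h/BTU
Q = A·ΔT/R = 1391 × 54.45 / 29.496 = 2567.8 BTU/h

2568 BTU/h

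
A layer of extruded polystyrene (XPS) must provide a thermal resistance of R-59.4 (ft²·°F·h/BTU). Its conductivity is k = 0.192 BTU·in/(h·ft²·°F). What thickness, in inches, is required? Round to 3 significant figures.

L = R × k = 59.4 × 0.192 = 11.4 in

11.4 in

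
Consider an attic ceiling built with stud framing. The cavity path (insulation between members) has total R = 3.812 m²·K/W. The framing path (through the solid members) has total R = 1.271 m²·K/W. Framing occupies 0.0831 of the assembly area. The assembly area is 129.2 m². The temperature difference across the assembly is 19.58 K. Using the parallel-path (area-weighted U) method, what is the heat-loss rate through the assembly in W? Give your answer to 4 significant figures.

U_eff = 0.9169/3.812 + 0.0831/1.271 = 0.24053 + 0.065382 = 0.30591
R_eff = 1/U_eff = 3.2689 m²·K/W
Q = 129.2 × 19.58 / 3.2689 = 773.88 W

773.9 W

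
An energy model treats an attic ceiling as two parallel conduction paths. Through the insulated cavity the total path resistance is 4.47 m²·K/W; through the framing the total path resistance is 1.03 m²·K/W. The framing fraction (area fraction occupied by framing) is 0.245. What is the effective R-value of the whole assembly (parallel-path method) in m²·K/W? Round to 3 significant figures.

U_eff = 0.755/4.47 + 0.245/1.03 = 0.1689 + 0.2379 = 0.4068
R_eff = 1/U_eff = 2.458 m²·K/W

2.46 m²·K/W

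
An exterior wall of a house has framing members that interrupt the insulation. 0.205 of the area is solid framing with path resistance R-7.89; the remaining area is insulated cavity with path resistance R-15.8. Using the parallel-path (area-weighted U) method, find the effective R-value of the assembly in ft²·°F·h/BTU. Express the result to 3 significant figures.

13.1 ft²·°F·h/BTU

U_eff = 0.795/15.8 + 0.205/7.89 = 0.05032 + 0.02598 = 0.0763
R_eff = 1/U_eff = 13.11 ft²·°F·h/BTU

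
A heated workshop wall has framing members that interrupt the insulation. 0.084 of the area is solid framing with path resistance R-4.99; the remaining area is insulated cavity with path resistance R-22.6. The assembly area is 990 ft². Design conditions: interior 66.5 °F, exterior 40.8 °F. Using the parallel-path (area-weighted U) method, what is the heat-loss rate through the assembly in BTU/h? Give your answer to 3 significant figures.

U_eff = 0.916/22.6 + 0.084/4.99 = 0.04053 + 0.01683 = 0.05736
R_eff = 1/U_eff = 17.43 ft²·°F·h/BTU
Q = 990 × (66.5 − 40.8) / 17.43 = 1460 BTU/h

1460 BTU/h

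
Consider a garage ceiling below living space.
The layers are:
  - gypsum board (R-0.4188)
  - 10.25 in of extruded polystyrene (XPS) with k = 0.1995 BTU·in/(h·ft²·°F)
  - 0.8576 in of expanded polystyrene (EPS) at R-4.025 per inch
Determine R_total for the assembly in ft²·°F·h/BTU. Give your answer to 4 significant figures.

55.25 ft²·°F·h/BTU

10.25/0.1995 = 51.378
0.8576 × 4.025 = 3.4518
R_total = 0.4188 + 51.378 + 3.4518 = 55.249 ft²·°F·h/BTU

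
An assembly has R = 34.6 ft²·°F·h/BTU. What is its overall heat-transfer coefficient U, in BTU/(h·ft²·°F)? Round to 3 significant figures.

U = 1/R = 1/34.6 = 0.0289

0.0289 BTU/(h·ft²·°F)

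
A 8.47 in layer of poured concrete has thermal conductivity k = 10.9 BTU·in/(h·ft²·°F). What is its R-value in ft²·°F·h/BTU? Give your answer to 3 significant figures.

R = L/k = 8.47/10.9 = 0.7771 ft²·°F·h/BTU

0.777 ft²·°F·h/BTU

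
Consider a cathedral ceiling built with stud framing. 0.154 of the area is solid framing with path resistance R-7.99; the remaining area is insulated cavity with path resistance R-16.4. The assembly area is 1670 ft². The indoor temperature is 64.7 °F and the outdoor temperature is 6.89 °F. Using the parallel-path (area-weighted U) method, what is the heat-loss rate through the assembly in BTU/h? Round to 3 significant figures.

U_eff = 0.846/16.4 + 0.154/7.99 = 0.05159 + 0.01927 = 0.07086
R_eff = 1/U_eff = 14.11 ft²·°F·h/BTU
Q = 1670 × (64.7 − 6.89) / 14.11 = 6841 BTU/h

6840 BTU/h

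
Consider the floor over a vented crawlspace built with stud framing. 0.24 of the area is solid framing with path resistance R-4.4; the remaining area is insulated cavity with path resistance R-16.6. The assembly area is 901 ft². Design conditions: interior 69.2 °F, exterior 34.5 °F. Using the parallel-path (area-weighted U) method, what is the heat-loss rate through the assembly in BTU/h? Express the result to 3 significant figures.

U_eff = 0.76/16.6 + 0.24/4.4 = 0.04578 + 0.05455 = 0.1003
R_eff = 1/U_eff = 9.967 ft²·°F·h/BTU
Q = 901 × (69.2 − 34.5) / 9.967 = 3137 BTU/h

3140 BTU/h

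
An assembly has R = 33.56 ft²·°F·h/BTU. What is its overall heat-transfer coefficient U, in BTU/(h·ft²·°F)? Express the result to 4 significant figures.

0.02980 BTU/(h·ft²·°F)

U = 1/R = 1/33.56 = 0.029797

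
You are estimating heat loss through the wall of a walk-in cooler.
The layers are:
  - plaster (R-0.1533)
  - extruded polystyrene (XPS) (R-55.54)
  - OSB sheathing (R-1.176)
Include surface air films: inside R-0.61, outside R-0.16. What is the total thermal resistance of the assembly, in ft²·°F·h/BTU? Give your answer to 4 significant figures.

57.64 ft²·°F·h/BTU

R_total = 0.61 + 0.1533 + 55.54 + 1.176 + 0.16 = 57.639 ft²·°F·h/BTU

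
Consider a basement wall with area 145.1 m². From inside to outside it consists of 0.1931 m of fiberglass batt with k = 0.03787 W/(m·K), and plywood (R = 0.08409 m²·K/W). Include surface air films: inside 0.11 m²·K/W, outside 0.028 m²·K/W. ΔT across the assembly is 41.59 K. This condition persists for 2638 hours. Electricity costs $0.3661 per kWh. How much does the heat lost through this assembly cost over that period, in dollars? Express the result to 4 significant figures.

1095 dollars

0.1931/0.03787 = 5.099
R_total = 0.11 + 5.099 + 0.08409 + 0.028 = 5.3211 m²·K/W
Q = 145.1 × 41.59 / 5.3211 = 1134.1 W
E = 1134.1 W × 2638 h / 1000 = 2991.8 kWh
Cost = 2991.8 × 0.3661 = $1095.3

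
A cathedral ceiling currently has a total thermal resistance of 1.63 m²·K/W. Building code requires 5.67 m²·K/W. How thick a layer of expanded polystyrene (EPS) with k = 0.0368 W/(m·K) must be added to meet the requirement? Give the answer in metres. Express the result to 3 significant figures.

0.149 m

ΔR = 5.67 − 1.63 = 4.04 m²·K/W
L = ΔR × k = 4.04 × 0.0368 = 0.1487 m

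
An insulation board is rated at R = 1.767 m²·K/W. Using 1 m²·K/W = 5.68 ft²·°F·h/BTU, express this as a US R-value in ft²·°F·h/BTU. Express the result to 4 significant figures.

10.04 ft²·°F·h/BTU

R_US = 1.767 × 5.68 = 10.037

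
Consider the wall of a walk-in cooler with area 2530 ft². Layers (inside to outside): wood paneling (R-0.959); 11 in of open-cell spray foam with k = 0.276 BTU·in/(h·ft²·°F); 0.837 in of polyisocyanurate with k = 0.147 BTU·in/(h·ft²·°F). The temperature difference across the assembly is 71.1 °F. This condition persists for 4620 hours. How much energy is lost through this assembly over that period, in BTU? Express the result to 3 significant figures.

11/0.276 = 39.86
0.837/0.147 = 5.694
R_total = 0.959 + 39.86 + 5.694 = 46.51 ft²·°F·h/BTU
Q = 2530 × 71.1 / 46.51 = 3868 BTU/h
E = 3868 × 4620 = 17870000 BTU

17900000 BTU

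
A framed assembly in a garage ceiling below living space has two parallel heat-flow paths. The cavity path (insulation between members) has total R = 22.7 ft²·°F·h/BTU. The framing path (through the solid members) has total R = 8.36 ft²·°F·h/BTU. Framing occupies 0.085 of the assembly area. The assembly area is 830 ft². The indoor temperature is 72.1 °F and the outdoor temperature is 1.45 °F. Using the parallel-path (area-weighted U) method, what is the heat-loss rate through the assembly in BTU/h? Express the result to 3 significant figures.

U_eff = 0.915/22.7 + 0.085/8.36 = 0.04031 + 0.01017 = 0.05048
R_eff = 1/U_eff = 19.81 ft²·°F·h/BTU
Q = 830 × (72.1 − 1.45) / 19.81 = 2960 BTU/h

2960 BTU/h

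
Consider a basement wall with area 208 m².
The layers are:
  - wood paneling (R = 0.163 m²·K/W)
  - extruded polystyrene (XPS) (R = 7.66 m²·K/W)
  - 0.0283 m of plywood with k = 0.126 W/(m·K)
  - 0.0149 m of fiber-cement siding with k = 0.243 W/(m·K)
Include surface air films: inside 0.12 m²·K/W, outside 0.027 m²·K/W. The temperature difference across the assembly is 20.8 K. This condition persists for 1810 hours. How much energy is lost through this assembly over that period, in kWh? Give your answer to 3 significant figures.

0.0283/0.126 = 0.2246
0.0149/0.243 = 0.06132
R_total = 0.12 + 0.163 + 7.66 + 0.2246 + 0.06132 + 0.027 = 8.256 m²·K/W
Q = 208 × 20.8 / 8.256 = 524 W
E = 524 W × 1810 h / 1000 = 948.5 kWh

949 kWh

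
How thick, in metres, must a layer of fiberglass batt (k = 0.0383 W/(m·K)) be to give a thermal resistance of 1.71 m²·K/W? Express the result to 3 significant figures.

L = R·k = 1.71 × 0.0383 = 0.06549 m

0.0655 m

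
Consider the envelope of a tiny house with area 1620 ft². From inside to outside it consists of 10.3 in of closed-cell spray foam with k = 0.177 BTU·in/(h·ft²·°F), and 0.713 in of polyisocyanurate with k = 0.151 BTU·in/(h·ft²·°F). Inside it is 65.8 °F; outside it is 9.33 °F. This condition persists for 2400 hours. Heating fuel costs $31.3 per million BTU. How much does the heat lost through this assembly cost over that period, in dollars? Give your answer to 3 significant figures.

10.3/0.177 = 58.19
0.713/0.151 = 4.722
R_total = 58.19 + 4.722 = 62.91 ft²·°F·h/BTU
Q = 1620 × (65.8 − 9.33) / 62.91 = 1454 BTU/h
E = 1454 × 2400 = 3490000 BTU
Cost = 3490000/10⁶ × 31.3 = $109.2

109 dollars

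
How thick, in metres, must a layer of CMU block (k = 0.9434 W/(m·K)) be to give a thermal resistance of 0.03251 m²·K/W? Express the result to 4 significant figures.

L = R·k = 0.03251 × 0.9434 = 0.03067 m

0.03067 m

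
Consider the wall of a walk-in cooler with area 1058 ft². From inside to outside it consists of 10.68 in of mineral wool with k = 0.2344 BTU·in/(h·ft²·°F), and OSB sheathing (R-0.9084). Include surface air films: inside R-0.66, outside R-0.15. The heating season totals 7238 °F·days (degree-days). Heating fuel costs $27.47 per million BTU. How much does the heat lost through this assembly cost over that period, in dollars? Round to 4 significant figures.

106.8 dollars

10.68/0.2344 = 45.563
R_total = 0.66 + 45.563 + 0.9084 + 0.15 = 47.282 ft²·°F·h/BTU
E = A × HDD × 24 / R = 1058 × 7238 × 24 / 47.282 = 3887100 BTU
Cost = 3887100/10⁶ × 27.47 = $106.78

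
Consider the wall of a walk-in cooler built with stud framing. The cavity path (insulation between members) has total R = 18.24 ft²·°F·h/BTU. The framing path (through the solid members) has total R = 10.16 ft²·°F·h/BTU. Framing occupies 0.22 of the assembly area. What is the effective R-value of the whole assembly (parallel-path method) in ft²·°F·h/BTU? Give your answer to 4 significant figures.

15.52 ft²·°F·h/BTU

U_eff = 0.78/18.24 + 0.22/10.16 = 0.042763 + 0.021654 = 0.064417
R_eff = 1/U_eff = 15.524 ft²·°F·h/BTU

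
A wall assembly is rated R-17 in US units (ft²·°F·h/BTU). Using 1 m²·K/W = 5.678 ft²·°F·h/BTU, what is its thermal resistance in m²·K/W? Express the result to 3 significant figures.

2.99 m²·K/W

R_SI = 17/5.678 = 2.994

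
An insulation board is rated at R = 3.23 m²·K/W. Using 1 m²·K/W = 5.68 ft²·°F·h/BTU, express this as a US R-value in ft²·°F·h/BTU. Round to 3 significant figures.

18.3 ft²·°F·h/BTU

R_US = 3.23 × 5.68 = 18.35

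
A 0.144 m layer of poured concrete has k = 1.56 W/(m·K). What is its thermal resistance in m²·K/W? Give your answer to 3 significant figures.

0.0923 m²·K/W

R = L/k = 0.144/1.56 = 0.09231 m²·K/W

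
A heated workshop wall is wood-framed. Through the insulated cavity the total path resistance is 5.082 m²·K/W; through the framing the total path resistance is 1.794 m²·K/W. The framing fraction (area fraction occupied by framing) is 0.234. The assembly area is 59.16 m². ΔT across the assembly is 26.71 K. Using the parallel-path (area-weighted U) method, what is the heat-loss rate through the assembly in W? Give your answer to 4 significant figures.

U_eff = 0.766/5.082 + 0.234/1.794 = 0.15073 + 0.13043 = 0.28116
R_eff = 1/U_eff = 3.5567 m²·K/W
Q = 59.16 × 26.71 / 3.5567 = 444.28 W

444.3 W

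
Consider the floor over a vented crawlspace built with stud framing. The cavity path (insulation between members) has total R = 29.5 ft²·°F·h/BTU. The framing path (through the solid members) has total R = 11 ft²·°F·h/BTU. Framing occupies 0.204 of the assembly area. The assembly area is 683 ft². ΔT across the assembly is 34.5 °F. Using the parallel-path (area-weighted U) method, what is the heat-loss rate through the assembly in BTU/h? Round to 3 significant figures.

1070 BTU/h

U_eff = 0.796/29.5 + 0.204/11 = 0.02698 + 0.01855 = 0.04553
R_eff = 1/U_eff = 21.96 ft²·°F·h/BTU
Q = 683 × 34.5 / 21.96 = 1073 BTU/h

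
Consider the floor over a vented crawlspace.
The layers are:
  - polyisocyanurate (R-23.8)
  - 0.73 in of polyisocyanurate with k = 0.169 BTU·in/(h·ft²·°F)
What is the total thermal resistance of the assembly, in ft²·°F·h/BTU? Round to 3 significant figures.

28.1 ft²·°F·h/BTU

0.73/0.169 = 4.32
R_total = 23.8 + 4.32 = 28.12 ft²·°F·h/BTU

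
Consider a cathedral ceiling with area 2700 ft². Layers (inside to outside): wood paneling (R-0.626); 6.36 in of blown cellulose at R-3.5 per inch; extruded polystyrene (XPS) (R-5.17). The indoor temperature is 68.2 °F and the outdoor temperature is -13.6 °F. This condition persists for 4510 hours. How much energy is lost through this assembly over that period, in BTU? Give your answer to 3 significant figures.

35500000 BTU

6.36 × 3.5 = 22.26
R_total = 0.626 + 22.26 + 5.17 = 28.06 ft²·°F·h/BTU
Q = 2700 × (68.2 − (-13.6)) / 28.06 = 7872 BTU/h
E = 7872 × 4510 = 35500000 BTU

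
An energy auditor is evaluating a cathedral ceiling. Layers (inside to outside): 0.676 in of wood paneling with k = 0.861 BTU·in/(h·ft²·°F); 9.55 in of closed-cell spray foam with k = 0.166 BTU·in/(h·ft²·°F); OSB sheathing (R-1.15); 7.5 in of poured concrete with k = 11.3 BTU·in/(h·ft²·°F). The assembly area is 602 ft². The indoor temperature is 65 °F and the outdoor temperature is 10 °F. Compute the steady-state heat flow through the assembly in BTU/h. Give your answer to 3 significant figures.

0.676/0.861 = 0.7851
9.55/0.166 = 57.53
7.5/11.3 = 0.6637
R_total = 0.7851 + 57.53 + 1.15 + 0.6637 = 60.13 ft²·°F·h/BTU
Q = A·ΔT/R = 602 × (65 − 10) / 60.13 = 550.6 BTU/h

551 BTU/h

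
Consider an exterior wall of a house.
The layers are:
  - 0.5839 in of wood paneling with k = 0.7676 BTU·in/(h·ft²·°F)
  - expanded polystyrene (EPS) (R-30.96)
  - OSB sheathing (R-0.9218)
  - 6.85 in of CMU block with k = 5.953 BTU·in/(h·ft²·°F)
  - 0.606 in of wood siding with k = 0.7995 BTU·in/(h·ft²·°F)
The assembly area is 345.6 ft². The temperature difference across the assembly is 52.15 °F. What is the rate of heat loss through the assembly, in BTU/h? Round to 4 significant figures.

521.6 BTU/h

0.5839/0.7676 = 0.76068
6.85/5.953 = 1.1507
0.606/0.7995 = 0.75797
R_total = 0.76068 + 30.96 + 0.9218 + 1.1507 + 0.75797 = 34.551 ft²·°F·h/BTU
Q = A·ΔT/R = 345.6 × 52.15 / 34.551 = 521.63 BTU/h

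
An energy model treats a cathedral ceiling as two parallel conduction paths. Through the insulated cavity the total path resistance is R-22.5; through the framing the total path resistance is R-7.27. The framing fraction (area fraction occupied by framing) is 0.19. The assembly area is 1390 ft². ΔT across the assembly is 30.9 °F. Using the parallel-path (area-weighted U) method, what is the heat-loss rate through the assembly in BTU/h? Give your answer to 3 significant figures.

U_eff = 0.81/22.5 + 0.19/7.27 = 0.036 + 0.02613 = 0.06213
R_eff = 1/U_eff = 16.09 ft²·°F·h/BTU
Q = 1390 × 30.9 / 16.09 = 2669 BTU/h

2670 BTU/h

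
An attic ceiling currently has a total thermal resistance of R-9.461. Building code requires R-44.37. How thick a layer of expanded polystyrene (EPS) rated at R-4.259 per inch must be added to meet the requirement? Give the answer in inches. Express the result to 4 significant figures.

8.197 in

ΔR = 44.37 − 9.461 = 34.909 ft²·°F·h/BTU
L = ΔR / (R/in) = 34.909/4.259 = 8.1965 in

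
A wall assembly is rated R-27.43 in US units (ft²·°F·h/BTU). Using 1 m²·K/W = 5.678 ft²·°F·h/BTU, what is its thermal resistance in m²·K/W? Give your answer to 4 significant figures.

R_SI = 27.43/5.678 = 4.8309

4.831 m²·K/W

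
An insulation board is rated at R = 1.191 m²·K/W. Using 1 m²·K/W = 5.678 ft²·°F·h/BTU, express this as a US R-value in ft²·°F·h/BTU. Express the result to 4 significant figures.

R_US = 1.191 × 5.678 = 6.7625

6.762 ft²·°F·h/BTU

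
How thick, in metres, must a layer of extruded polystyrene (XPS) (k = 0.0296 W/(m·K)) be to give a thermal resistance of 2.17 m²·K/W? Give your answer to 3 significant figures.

L = R·k = 2.17 × 0.0296 = 0.06423 m

0.0642 m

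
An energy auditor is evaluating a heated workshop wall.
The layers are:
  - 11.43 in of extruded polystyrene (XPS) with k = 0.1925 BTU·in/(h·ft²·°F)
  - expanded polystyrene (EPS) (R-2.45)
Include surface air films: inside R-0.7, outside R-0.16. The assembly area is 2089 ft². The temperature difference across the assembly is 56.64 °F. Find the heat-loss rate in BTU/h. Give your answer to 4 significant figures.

1887 BTU/h

11.43/0.1925 = 59.377
R_total = 0.7 + 59.377 + 2.45 + 0.16 = 62.687 ft²·°F·h/BTU
Q = A·ΔT/R = 2089 × 56.64 / 62.687 = 1887.5 BTU/h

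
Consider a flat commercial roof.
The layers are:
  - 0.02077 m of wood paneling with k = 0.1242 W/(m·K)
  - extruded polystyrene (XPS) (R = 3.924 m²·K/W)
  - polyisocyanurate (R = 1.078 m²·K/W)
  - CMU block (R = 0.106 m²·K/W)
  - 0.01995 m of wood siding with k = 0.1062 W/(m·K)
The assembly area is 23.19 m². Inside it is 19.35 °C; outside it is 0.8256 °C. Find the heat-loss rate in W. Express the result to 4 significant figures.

78.63 W

0.02077/0.1242 = 0.16723
0.01995/0.1062 = 0.18785
R_total = 0.16723 + 3.924 + 1.078 + 0.106 + 0.18785 = 5.4631 m²·K/W
Q = A·ΔT/R = 23.19 × (19.35 − 0.8256) / 5.4631 = 78.633 W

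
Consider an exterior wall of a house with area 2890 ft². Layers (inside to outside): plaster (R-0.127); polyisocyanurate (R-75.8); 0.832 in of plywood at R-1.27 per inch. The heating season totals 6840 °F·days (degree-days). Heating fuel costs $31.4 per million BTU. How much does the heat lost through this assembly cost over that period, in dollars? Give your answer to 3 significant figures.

0.832 × 1.27 = 1.057
R_total = 0.127 + 75.8 + 1.057 = 76.98 ft²·°F·h/BTU
E = A × HDD × 24 / R = 2890 × 6840 × 24 / 76.98 = 6163000 BTU
Cost = 6163000/10⁶ × 31.4 = $193.5

194 dollars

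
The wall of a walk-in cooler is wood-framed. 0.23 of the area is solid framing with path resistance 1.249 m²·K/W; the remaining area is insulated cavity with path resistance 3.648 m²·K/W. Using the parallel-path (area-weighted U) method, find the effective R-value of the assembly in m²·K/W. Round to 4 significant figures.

2.530 m²·K/W

U_eff = 0.77/3.648 + 0.23/1.249 = 0.21107 + 0.18415 = 0.39522
R_eff = 1/U_eff = 2.5302 m²·K/W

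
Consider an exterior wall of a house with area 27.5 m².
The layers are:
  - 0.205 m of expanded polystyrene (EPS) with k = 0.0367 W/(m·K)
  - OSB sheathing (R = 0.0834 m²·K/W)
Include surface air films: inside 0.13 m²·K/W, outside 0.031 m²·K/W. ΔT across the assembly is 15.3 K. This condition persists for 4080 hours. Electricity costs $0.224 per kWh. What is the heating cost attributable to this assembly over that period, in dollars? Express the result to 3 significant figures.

0.205/0.0367 = 5.586
R_total = 0.13 + 5.586 + 0.0834 + 0.031 = 5.83 m²·K/W
Q = 27.5 × 15.3 / 5.83 = 72.17 W
E = 72.17 W × 4080 h / 1000 = 294.4 kWh
Cost = 294.4 × 0.224 = $65.95

66.0 dollars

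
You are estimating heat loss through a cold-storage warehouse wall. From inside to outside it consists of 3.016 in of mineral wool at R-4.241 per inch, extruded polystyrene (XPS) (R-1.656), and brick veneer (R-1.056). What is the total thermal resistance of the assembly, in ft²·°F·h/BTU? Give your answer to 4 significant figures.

15.50 ft²·°F·h/BTU

3.016 × 4.241 = 12.791
R_total = 12.791 + 1.656 + 1.056 = 15.503 ft²·°F·h/BTU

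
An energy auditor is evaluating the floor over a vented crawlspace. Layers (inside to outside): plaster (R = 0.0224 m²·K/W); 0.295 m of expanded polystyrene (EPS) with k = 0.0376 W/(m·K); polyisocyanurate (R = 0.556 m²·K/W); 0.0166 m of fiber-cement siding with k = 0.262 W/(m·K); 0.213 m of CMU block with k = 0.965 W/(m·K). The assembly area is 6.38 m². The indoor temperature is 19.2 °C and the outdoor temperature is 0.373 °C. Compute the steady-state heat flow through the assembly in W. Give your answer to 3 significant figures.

0.295/0.0376 = 7.846
0.0166/0.262 = 0.06336
0.213/0.965 = 0.2207
R_total = 0.0224 + 7.846 + 0.556 + 0.06336 + 0.2207 = 8.708 m²·K/W
Q = A·ΔT/R = 6.38 × (19.2 − 0.373) / 8.708 = 13.79 W

13.8 W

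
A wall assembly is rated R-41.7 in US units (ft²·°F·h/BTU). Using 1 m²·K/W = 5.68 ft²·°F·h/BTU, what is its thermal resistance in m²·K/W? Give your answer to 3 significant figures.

7.34 m²·K/W

R_SI = 41.7/5.68 = 7.342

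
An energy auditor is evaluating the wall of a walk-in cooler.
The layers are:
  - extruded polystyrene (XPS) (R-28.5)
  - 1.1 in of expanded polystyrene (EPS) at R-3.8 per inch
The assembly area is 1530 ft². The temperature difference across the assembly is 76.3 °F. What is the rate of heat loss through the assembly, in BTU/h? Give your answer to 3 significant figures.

3570 BTU/h

1.1 × 3.8 = 4.18
R_total = 28.5 + 4.18 = 32.68 ft²·°F·h/BTU
Q = A·ΔT/R = 1530 × 76.3 / 32.68 = 3572 BTU/h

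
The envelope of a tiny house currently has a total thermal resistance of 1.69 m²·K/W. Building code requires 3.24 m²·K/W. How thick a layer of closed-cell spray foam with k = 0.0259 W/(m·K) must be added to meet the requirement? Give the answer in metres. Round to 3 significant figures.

ΔR = 3.24 − 1.69 = 1.55 m²·K/W
L = ΔR × k = 1.55 × 0.0259 = 0.04015 m

0.0401 m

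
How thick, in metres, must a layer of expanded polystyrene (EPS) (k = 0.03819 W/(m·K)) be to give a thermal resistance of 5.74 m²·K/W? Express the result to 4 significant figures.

L = R·k = 5.74 × 0.03819 = 0.21921 m

0.2192 m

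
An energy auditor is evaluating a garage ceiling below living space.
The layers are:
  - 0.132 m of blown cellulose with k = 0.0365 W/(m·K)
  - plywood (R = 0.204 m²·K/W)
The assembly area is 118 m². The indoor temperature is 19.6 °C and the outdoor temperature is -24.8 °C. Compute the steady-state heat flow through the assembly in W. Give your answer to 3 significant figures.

0.132/0.0365 = 3.616
R_total = 3.616 + 0.204 = 3.82 m²·K/W
Q = A·ΔT/R = 118 × (19.6 − (-24.8)) / 3.82 = 1371 W

1370 W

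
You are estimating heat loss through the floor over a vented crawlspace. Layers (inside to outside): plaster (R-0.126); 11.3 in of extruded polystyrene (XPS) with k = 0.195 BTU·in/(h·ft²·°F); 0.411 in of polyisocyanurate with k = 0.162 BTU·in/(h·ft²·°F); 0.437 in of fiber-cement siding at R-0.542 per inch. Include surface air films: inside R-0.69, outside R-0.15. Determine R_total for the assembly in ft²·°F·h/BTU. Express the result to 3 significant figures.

61.7 ft²·°F·h/BTU

11.3/0.195 = 57.95
0.411/0.162 = 2.537
0.437 × 0.542 = 0.2369
R_total = 0.69 + 0.126 + 57.95 + 2.537 + 0.2369 + 0.15 = 61.69 ft²·°F·h/BTU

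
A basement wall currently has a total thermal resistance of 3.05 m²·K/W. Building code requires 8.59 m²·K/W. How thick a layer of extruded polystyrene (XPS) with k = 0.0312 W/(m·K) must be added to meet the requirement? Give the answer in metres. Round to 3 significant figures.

ΔR = 8.59 − 3.05 = 5.54 m²·K/W
L = ΔR × k = 5.54 × 0.0312 = 0.1728 m

0.173 m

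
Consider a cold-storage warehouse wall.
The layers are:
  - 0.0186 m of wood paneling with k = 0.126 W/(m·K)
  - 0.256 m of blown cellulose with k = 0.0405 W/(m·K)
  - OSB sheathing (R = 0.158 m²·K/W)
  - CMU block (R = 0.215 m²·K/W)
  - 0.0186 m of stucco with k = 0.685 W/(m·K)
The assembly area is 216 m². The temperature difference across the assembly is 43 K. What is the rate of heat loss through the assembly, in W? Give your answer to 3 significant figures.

0.0186/0.126 = 0.1476
0.256/0.0405 = 6.321
0.0186/0.685 = 0.02715
R_total = 0.1476 + 6.321 + 0.158 + 0.215 + 0.02715 = 6.869 m²·K/W
Q = A·ΔT/R = 216 × 43 / 6.869 = 1352 W

1350 W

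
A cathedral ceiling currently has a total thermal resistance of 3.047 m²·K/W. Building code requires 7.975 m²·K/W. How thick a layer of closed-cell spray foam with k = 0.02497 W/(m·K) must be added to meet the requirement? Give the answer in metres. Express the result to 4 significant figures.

0.1231 m

ΔR = 7.975 − 3.047 = 4.928 m²·K/W
L = ΔR × k = 4.928 × 0.02497 = 0.12305 m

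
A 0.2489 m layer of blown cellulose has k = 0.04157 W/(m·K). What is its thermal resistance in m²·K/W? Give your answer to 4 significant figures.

R = L/k = 0.2489/0.04157 = 5.9875 m²·K/W

5.987 m²·K/W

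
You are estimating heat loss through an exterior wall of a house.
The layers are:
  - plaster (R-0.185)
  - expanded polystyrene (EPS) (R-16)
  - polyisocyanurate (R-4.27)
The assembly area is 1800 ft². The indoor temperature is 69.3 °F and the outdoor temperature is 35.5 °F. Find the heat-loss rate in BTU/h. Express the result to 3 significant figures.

2970 BTU/h

R_total = 0.185 + 16 + 4.27 = 20.45 ft²·°F·h/BTU
Q = A·ΔT/R = 1800 × (69.3 − 35.5) / 20.45 = 2974 BTU/h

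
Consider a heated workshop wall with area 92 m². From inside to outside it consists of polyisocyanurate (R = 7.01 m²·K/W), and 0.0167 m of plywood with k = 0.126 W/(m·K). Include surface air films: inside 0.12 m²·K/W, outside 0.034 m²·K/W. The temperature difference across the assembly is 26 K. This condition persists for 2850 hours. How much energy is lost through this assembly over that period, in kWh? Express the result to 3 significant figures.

934 kWh

0.0167/0.126 = 0.1325
R_total = 0.12 + 7.01 + 0.1325 + 0.034 = 7.297 m²·K/W
Q = 92 × 26 / 7.297 = 327.8 W
E = 327.8 W × 2850 h / 1000 = 934.3 kWh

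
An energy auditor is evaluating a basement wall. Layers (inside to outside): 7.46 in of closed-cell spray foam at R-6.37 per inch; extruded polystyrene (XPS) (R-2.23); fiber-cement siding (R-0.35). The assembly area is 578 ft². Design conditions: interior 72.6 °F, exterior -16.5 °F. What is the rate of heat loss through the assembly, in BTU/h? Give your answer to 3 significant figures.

1030 BTU/h

7.46 × 6.37 = 47.52
R_total = 47.52 + 2.23 + 0.35 = 50.1 ft²·°F·h/BTU
Q = A·ΔT/R = 578 × (72.6 − (-16.5)) / 50.1 = 1028 BTU/h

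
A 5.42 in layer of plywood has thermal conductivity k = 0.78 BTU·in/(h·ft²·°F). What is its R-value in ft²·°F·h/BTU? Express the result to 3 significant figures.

6.95 ft²·°F·h/BTU

R = L/k = 5.42/0.78 = 6.949 ft²·°F·h/BTU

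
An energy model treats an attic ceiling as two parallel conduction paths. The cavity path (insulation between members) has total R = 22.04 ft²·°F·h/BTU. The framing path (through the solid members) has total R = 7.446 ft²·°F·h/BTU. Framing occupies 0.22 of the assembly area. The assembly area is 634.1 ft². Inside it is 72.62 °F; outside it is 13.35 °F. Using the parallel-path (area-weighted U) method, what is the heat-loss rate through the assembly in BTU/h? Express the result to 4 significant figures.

2441 BTU/h

U_eff = 0.78/22.04 + 0.22/7.446 = 0.03539 + 0.029546 = 0.064936
R_eff = 1/U_eff = 15.4 ft²·°F·h/BTU
Q = 634.1 × (72.62 − 13.35) / 15.4 = 2440.5 BTU/h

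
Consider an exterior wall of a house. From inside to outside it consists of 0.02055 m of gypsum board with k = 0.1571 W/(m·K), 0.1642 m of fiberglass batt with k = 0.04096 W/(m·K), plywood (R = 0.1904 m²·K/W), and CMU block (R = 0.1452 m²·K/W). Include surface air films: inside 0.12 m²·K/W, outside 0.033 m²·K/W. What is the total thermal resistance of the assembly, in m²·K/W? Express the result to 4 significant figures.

4.628 m²·K/W

0.02055/0.1571 = 0.13081
0.1642/0.04096 = 4.0088
R_total = 0.12 + 0.13081 + 4.0088 + 0.1904 + 0.1452 + 0.033 = 4.6282 m²·K/W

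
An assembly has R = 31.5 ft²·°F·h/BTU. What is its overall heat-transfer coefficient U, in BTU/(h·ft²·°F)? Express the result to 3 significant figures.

0.0317 BTU/(h·ft²·°F)

U = 1/R = 1/31.5 = 0.03175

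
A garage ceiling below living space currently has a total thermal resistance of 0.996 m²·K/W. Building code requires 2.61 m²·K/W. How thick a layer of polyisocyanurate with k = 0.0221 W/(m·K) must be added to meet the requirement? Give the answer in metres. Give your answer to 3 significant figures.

ΔR = 2.61 − 0.996 = 1.614 m²·K/W
L = ΔR × k = 1.614 × 0.0221 = 0.03567 m

0.0357 m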